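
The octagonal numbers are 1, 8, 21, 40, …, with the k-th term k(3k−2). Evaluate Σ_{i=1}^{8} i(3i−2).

Σ i(3i−2) = 3Σi² − 2Σi over i = 1..8.
Σi = 36 and Σi² = 204.
3·204 − 2·36 = 540.

540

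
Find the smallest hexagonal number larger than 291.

Solve n(2n−1) > 291 for integer n.
The largest n with value ≤ 291 is 12 (since 276 ≤ 291 < 325), so the first above is n = 13, value 325.

325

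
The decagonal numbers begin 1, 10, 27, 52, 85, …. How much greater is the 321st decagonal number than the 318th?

321·(4·321 − 3) = 411201 and 318·(4·318 − 3) = 403542.
Difference: 411201 − 403542 = 7659.

7659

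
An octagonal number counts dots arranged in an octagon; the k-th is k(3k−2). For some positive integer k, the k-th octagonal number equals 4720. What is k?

40

Set n(3n−2) = 4720, giving 3n² − 2n − 4720 = 0.
The discriminant is 4 + 12·4720 = 56644, and √56644 = 238.
So n = (2 + 238) / 6 = 240/6 = 40.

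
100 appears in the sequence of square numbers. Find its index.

We need n² = 100, so n = √100 = 10.

10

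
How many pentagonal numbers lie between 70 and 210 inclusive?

The n-th pentagonal number is n(3n−1)/2.
Smallest index with value ≥ 70: n = 7 (giving 70).
Largest index with value ≤ 210: n = 12 (giving 210).
Indices 7 through 12: 6 terms.

6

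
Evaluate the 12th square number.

The 12th square number is n² with n = 12.
12² = 144.

144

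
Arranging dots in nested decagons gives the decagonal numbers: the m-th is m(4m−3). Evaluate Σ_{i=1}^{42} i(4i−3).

Σ i(4i−3) = 4Σi² − 3Σi over i = 1..42.
Σi = 903 and Σi² = 25585.
4·25585 − 3·903 = 99631.

99631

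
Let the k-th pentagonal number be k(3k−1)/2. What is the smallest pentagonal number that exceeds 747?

Solve n(3n−1)/2 > 747 for integer n.
The largest n with value ≤ 747 is 22 (since 715 ≤ 747 < 782), so the first above is n = 23, value 782.

782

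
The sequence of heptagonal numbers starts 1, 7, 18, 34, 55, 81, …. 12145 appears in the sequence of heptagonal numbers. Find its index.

70

Set n(5n−3)/2 = 12145, giving 5n² − 3n − 24290 = 0.
So n = (3 + 697) / 10 = 700/10 = 70.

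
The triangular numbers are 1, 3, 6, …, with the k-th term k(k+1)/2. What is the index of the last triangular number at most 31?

7

Solve n(n+1)/2 ≤ 31 for integer n.
n = 7 gives 28 ≤ 31, while n = 8 gives 36 > 31; so the answer is index 7.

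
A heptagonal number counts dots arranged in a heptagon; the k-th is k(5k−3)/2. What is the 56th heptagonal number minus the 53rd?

813

56·(5·56 − 3)/2 = 7756 and 53·(5·53 − 3)/2 = 6943.
Difference: 7756 − 6943 = 813.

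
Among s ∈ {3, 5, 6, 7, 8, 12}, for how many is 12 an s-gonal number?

2

s = 3: P(3, 4) = 10 and P(3, 5) = 15; 12 is not s-gonal.
s = 5: P(5, 3) = 12. ✓
s = 6: P(6, 2) = 6 and P(6, 3) = 15; 12 is not s-gonal.
s = 7: P(7, 2) = 7 and P(7, 3) = 18; 12 is not s-gonal.
s = 8: P(8, 2) = 8 and P(8, 3) = 21; 12 is not s-gonal.
s = 12: P(12, 2) = 12. ✓
Hits: s ∈ {5, 12} → 2.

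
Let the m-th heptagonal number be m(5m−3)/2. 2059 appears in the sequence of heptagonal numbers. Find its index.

29

Set n(5n−3)/2 = 2059, giving 5n² − 3n − 4118 = 0.
The discriminant is 9 + 40·2059 = 82369, and √82369 = 287.
So n = (3 + 287) / 10 = 290/10 = 29.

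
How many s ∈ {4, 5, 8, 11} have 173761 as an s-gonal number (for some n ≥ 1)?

1

s = 4: P(4, 416) = 173056 and P(4, 417) = 173889; 173761 is not s-gonal.
s = 5: P(5, 340) = 173230 and P(5, 341) = 174251; 173761 is not s-gonal.
s = 8: P(8, 241) = 173761. ✓
s = 11: P(11, 196) = 172186 and P(11, 197) = 173951; 173761 is not s-gonal.
Hits: s ∈ {8} → 1.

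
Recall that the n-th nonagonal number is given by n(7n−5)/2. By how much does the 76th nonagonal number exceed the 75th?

526

Consecutive nonagonal numbers differ by 7n − 6: here 7·76 − 6 = 526.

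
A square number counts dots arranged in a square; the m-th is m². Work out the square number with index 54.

2916

The 54th square number is n² with n = 54.
54² = 2916.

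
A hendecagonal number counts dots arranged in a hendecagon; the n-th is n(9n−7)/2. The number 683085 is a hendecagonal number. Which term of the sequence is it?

Set n(9n−7)/2 = 683085, giving 9n² − 7n − 1366170 = 0.
So n = (7 + 7013) / 18 = 7020/18 = 390.

390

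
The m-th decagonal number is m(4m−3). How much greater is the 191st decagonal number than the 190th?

Consecutive decagonal numbers differ by 8n − 7: here 8·191 − 7 = 1521.

1521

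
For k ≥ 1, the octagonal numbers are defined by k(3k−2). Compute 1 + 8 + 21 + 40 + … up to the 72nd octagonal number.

375804

Σ i(3i−2) = 3Σi² − 2Σi over i = 1..72.
Σi = 2628 and Σi² = 127020.
3·127020 − 2·2628 = 375804.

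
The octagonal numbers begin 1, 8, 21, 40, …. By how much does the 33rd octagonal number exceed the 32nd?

Consecutive octagonal numbers differ by 6n − 5: here 6·33 − 5 = 193.

193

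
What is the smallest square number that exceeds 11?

16

Solve n² > 11 for integer n.
The largest n with value ≤ 11 is 3 (since 9 ≤ 11 < 16), so the first above is n = 4, value 16.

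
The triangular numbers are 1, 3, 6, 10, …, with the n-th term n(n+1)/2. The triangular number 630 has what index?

Set n(n+1)/2 = 630, giving n² + n − 1260 = 0.
So n = (-1 + 71) / 2 = 70/2 = 35.
Check: 35·36/2 = 630. ✓

35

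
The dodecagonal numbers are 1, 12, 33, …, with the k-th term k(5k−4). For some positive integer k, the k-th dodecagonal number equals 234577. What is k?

Set n(5n−4) = 234577, giving 5n² − 4n − 234577 = 0.
So n = (4 + 2166) / 10 = 2170/10 = 217.

217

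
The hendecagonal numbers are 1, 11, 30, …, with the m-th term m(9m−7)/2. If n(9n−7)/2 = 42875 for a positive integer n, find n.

98

Set n(9n−7)/2 = 42875, giving 9n² − 7n − 85750 = 0.
The discriminant is 49 + 72·42875 = 3087049, and √3087049 = 1757.
So n = (7 + 1757) / 18 = 1764/18 = 98.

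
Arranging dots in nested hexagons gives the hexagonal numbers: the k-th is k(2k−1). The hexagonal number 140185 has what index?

Set n(2n−1) = 140185, giving 2n² − n − 140185 = 0.
The discriminant is 1 + 8·140185 = 1121481, and √1121481 = 1059.
So n = (1 + 1059) / 4 = 1060/4 = 265.

265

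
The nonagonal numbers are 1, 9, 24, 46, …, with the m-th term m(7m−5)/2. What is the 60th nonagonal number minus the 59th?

414

Consecutive nonagonal numbers differ by 7n − 6: here 7·60 − 6 = 414.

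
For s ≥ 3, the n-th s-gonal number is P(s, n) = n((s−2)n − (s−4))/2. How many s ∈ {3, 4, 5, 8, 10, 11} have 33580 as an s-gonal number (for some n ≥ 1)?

s = 3: P(3, 258) = 33411 and P(3, 259) = 33670; 33580 is not s-gonal.
s = 4: P(4, 183) = 33489 and P(4, 184) = 33856; 33580 is not s-gonal.
s = 5: P(5, 149) = 33227 and P(5, 150) = 33675; 33580 is not s-gonal.
s = 8: P(8, 106) = 33496 and P(8, 107) = 34133; 33580 is not s-gonal.
s = 10: P(10, 92) = 33580. ✓
s = 11: P(11, 86) = 32981 and P(11, 87) = 33756; 33580 is not s-gonal.
Hits: s ∈ {10} → 1.

1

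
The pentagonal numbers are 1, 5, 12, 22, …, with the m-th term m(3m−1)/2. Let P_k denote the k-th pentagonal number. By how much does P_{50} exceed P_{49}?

Consecutive pentagonal numbers differ by 3n − 2: here 3·50 − 2 = 148.

148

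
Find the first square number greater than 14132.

14161

Solve n² > 14132 for integer n.
The largest n with value ≤ 14132 is 118 (since 13924 ≤ 14132 < 14161), so the first above is n = 119, value 14161.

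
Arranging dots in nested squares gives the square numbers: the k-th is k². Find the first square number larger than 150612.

151321

Solve n² > 150612 for integer n.
The largest n with value ≤ 150612 is 388 (since 150544 ≤ 150612 < 151321), so the first above is n = 389, value 151321.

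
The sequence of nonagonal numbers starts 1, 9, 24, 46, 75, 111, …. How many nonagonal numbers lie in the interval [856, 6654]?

28

The n-th nonagonal number is n(7n−5)/2.
Smallest index with value ≥ 856: n = 16 (giving 856).
Largest index with value ≤ 6654: n = 43 (giving 6364).
Indices 16 through 43: 28 terms.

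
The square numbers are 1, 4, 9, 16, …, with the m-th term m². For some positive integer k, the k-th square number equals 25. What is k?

5

We need n² = 25, so n = √25 = 5.
Check: 5² = 25. ✓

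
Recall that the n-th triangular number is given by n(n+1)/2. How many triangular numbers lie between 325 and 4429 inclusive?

69

The n-th triangular number is n(n+1)/2.
Smallest index with value ≥ 325: n = 25 (giving 325).
Largest index with value ≤ 4429: n = 93 (giving 4371).
Indices 25 through 93: 69 terms.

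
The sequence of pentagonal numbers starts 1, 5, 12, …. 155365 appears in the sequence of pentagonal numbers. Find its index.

Set n(3n−1)/2 = 155365, giving 3n² − n − 310730 = 0.
So n = (1 + 1931) / 6 = 1932/6 = 322.
Check: 322·(3·322 − 1)/2 = 155365. ✓

322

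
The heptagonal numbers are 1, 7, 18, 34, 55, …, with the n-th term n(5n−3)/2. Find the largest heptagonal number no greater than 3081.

3010

Solve n(5n−3)/2 ≤ 3081 for integer n.
n = 35 gives 3010 ≤ 3081, while n = 36 gives 3186 > 3081; so the answer is 3010.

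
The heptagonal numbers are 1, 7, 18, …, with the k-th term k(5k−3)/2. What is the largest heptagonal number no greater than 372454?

Solve n(5n−3)/2 ≤ 372454 for integer n.
n = 386 gives 371911 ≤ 372454, while n = 387 gives 373842 > 372454; so the answer is 371911.

371911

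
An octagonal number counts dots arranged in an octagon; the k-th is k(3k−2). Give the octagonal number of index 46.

6256

46·(3·46 − 2) = 46·136 = 6256.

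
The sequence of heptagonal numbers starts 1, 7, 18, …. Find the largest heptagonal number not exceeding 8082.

Solve n(5n−3)/2 ≤ 8082 for integer n.
n = 57 gives 8037 ≤ 8082, while n = 58 gives 8323 > 8082; so the answer is 8037.

8037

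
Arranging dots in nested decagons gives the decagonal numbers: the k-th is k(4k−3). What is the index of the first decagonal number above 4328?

Solve n(4n−3) > 4328 for integer n.
The largest n with value ≤ 4328 is 33 (since 4257 ≤ 4328 < 4522), so the first above is n = 34, value 4522.

34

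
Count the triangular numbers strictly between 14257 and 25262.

The n-th triangular number is n(n+1)/2.
Smallest index with value > 14257: n = 169 (giving 14365).
Largest index with value < 25262: n = 224 (giving 25200).
Indices 169 through 224: 56 terms.

56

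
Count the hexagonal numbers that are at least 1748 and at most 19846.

70

The n-th hexagonal number is n(2n−1).
Smallest index with value ≥ 1748: n = 30 (giving 1770).
Largest index with value ≤ 19846: n = 99 (giving 19503).
Indices 30 through 99: 70 terms.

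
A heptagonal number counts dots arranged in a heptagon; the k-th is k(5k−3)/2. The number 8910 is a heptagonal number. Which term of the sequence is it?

Set n(5n−3)/2 = 8910, giving 5n² − 3n − 17820 = 0.
So n = (3 + 597) / 10 = 600/10 = 60.
Check: 60·(5·60 − 3)/2 = 8910. ✓

60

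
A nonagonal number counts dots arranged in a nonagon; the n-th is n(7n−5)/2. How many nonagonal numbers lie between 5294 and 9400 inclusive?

13

The n-th nonagonal number is n(7n−5)/2.
Smallest index with value ≥ 5294: n = 40 (giving 5500).
Largest index with value ≤ 9400: n = 52 (giving 9334).
Indices 40 through 52: 13 terms.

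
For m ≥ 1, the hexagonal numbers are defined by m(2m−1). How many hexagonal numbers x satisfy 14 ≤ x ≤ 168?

The n-th hexagonal number is n(2n−1).
Smallest index with value ≥ 14: n = 3 (giving 15).
Largest index with value ≤ 168: n = 9 (giving 153).
Indices 3 through 9: 7 terms.

7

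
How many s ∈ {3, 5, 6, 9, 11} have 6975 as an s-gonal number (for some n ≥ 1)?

1

s = 3: P(3, 117) = 6903 and P(3, 118) = 7021; 6975 is not s-gonal.
s = 5: P(5, 68) = 6902 and P(5, 69) = 7107; 6975 is not s-gonal.
s = 6: P(6, 59) = 6903 and P(6, 60) = 7140; 6975 is not s-gonal.
s = 9: P(9, 45) = 6975. ✓
s = 11: P(11, 39) = 6708 and P(11, 40) = 7060; 6975 is not s-gonal.
Hits: s ∈ {9} → 1.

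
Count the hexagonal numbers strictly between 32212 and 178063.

The n-th hexagonal number is n(2n−1).
Smallest index with value > 32212: n = 128 (giving 32640).
Largest index with value < 178063: n = 298 (giving 177310).
Indices 128 through 298: 171 terms.

171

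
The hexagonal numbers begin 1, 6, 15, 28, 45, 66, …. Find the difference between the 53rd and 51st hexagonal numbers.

414

53·(2·53 − 1) = 5565 and 51·(2·51 − 1) = 5151.
Difference: 5565 − 5151 = 414.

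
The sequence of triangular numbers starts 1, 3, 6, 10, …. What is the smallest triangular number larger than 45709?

Solve n(n+1)/2 > 45709 for integer n.
The largest n with value ≤ 45709 is 301 (since 45451 ≤ 45709 < 45753), so the first above is n = 302, value 45753.

45753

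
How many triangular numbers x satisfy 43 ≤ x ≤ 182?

10

The n-th triangular number is n(n+1)/2.
Smallest index with value ≥ 43: n = 9 (giving 45).
Largest index with value ≤ 182: n = 18 (giving 171).
Indices 9 through 18: 10 terms.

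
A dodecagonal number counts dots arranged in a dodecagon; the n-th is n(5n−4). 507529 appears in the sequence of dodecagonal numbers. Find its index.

Set n(5n−4) = 507529, giving 5n² − 4n − 507529 = 0.
The discriminant is 16 + 20·507529 = 10150596, and √10150596 = 3186.
So n = (4 + 3186) / 10 = 3190/10 = 319.

319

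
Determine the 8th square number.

8² = 64.

64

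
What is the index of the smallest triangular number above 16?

Solve n(n+1)/2 > 16 for integer n.
The largest n with value ≤ 16 is 5 (since 15 ≤ 16 < 21), so the first above is n = 6, value 21.

6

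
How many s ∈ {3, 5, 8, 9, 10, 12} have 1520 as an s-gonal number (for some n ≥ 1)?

1

s = 3: P(3, 54) = 1485 and P(3, 55) = 1540; 1520 is not s-gonal.
s = 5: P(5, 32) = 1520. ✓
s = 8: P(8, 22) = 1408 and P(8, 23) = 1541; 1520 is not s-gonal.
s = 9: P(9, 21) = 1491 and P(9, 22) = 1639; 1520 is not s-gonal.
s = 10: P(10, 19) = 1387 and P(10, 20) = 1540; 1520 is not s-gonal.
s = 12: P(12, 17) = 1377 and P(12, 18) = 1548; 1520 is not s-gonal.
Hits: s ∈ {5} → 1.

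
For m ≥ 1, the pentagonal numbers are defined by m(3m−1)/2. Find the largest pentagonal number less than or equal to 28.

Solve n(3n−1)/2 ≤ 28 for integer n.
n = 4 gives 22 ≤ 28, while n = 5 gives 35 > 28; so the answer is 22.

22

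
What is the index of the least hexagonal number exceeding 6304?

Solve n(2n−1) > 6304 for integer n.
The largest n with value ≤ 6304 is 56 (since 6216 ≤ 6304 < 6441), so the first above is n = 57, value 6441.

57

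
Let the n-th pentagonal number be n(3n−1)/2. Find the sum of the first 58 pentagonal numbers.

Σ i(3i−1)/2 = (3Σi² − Σi) / 2 over i = 1..58.
Σi = 1711 and Σi² = 66729.
(3·66729 − 1·1711) / 2 = 198476/2 = 99238.

99238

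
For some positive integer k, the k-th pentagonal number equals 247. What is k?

13

Set n(3n−1)/2 = 247, giving 3n² − n − 494 = 0.
The discriminant is 1 + 24·247 = 5929, and √5929 = 77.
So n = (1 + 77) / 6 = 78/6 = 13.
Check: 13·(3·13 − 1)/2 = 247. ✓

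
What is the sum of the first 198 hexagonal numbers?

5194497

Σ i(2i−1) = 2Σi² − Σi over i = 1..198.
Σi = 19701 and Σi² = 2607099.
2·2607099 − 1·19701 = 5194497.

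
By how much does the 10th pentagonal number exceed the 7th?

75

10·(3·10 − 1)/2 = 145 and 7·(3·7 − 1)/2 = 70.
Difference: 145 − 70 = 75.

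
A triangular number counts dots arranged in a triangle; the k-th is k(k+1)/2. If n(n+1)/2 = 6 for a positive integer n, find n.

Set n(n+1)/2 = 6, giving n² + n − 12 = 0.
The discriminant is 1 + 8·6 = 49, and √49 = 7.
So n = (-1 + 7) / 2 = 6/2 = 3.

3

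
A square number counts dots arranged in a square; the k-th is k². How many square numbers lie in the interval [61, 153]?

5

The n-th square number is n².
Smallest index with value ≥ 61: n = 8 (giving 64).
Largest index with value ≤ 153: n = 12 (giving 144).
Indices 8 through 12: 5 terms.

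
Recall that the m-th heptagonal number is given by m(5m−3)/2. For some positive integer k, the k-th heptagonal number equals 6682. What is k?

Set n(5n−3)/2 = 6682, giving 5n² − 3n − 13364 = 0.
The discriminant is 9 + 40·6682 = 267289, and √267289 = 517.
So n = (3 + 517) / 10 = 520/10 = 52.

52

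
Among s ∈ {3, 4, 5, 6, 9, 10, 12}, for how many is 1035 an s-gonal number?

s = 3: P(3, 45) = 1035. ✓
s = 4: P(4, 32) = 1024 and P(4, 33) = 1089; 1035 is not s-gonal.
s = 5: P(5, 26) = 1001 and P(5, 27) = 1080; 1035 is not s-gonal.
s = 6: P(6, 23) = 1035. ✓
s = 9: P(9, 17) = 969 and P(9, 18) = 1089; 1035 is not s-gonal.
s = 10: P(10, 16) = 976 and P(10, 17) = 1105; 1035 is not s-gonal.
s = 12: P(12, 14) = 924 and P(12, 15) = 1065; 1035 is not s-gonal.
Hits: s ∈ {3, 6} → 2.

2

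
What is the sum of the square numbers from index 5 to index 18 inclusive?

Σ_{i=5}^{18} i² = 2109 − 30 = 2079.

2079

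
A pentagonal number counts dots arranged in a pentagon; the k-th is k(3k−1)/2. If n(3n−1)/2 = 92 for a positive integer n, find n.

Set n(3n−1)/2 = 92, giving 3n² − n − 184 = 0.
The discriminant is 1 + 24·92 = 2209, and √2209 = 47.
So n = (1 + 47) / 6 = 48/6 = 8.
Check: 8·(3·8 − 1)/2 = 92. ✓

8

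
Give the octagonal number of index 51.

7701

The 51st octagonal number is n(3n−2) with n = 51.
51·(3·51 − 2) = 51·151 = 7701.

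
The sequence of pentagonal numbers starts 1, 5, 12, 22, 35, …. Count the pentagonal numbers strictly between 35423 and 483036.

414

The n-th pentagonal number is n(3n−1)/2.
Smallest index with value > 35423: n = 154 (giving 35497).
Largest index with value < 483036: n = 567 (giving 481950).
Indices 154 through 567: 414 terms.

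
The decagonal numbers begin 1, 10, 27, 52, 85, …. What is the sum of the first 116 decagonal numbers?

Σ i(4i−3) = 4Σi² − 3Σi over i = 1..116.
Σi = 6786 and Σi² = 527046.
4·527046 − 3·6786 = 2087826.

2087826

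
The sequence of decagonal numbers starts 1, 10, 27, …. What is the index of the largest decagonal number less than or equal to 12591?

56

Solve n(4n−3) ≤ 12591 for integer n.
n = 56 gives 12376 ≤ 12591, while n = 57 gives 12825 > 12591; so the answer is index 56.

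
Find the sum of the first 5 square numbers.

Σ_{i=1}^{5} i² = 5·6·11/6 = 55.

55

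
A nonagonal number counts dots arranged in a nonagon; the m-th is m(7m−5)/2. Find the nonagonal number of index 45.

45·(7·45 − 5)/2 = 45·310/2 = 45·155 = 6975.

6975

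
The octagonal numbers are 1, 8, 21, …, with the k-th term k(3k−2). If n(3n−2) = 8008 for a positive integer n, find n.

Set n(3n−2) = 8008, giving 3n² − 2n − 8008 = 0.
So n = (2 + 310) / 6 = 312/6 = 52.

52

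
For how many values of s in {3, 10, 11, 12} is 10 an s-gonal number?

s = 3: P(3, 4) = 10. ✓
s = 10: P(10, 2) = 10. ✓
s = 11: P(11, 1) = 1 and P(11, 2) = 11; 10 is not s-gonal.
s = 12: P(12, 1) = 1 and P(12, 2) = 12; 10 is not s-gonal.
Hits: s ∈ {3, 10} → 2.

2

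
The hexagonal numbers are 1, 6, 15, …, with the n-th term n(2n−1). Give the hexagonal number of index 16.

The 16th hexagonal number is n(2n−1) with n = 16.
16·(2·16 − 1) = 16·31 = 496.

496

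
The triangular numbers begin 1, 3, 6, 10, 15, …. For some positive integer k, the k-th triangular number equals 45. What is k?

Set n(n+1)/2 = 45, giving n² + n − 90 = 0.
The discriminant is 1 + 8·45 = 361, and √361 = 19.
So n = (-1 + 19) / 2 = 18/2 = 9.

9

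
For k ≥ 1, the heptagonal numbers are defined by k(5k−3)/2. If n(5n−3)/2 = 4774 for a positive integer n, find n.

Set n(5n−3)/2 = 4774, giving 5n² − 3n − 9548 = 0.
So n = (3 + 437) / 10 = 440/10 = 44.

44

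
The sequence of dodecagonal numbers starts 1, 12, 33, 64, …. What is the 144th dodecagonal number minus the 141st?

144·(5·144 − 4) = 103104 and 141·(5·141 − 4) = 98841.
Difference: 103104 − 98841 = 4263.

4263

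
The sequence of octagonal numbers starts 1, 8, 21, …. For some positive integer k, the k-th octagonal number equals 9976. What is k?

58

Set n(3n−2) = 9976, giving 3n² − 2n − 9976 = 0.
The discriminant is 4 + 12·9976 = 119716, and √119716 = 346.
So n = (2 + 346) / 6 = 348/6 = 58.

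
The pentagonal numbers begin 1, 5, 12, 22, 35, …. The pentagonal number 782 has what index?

Set n(3n−1)/2 = 782, giving 3n² − n − 1564 = 0.
The discriminant is 1 + 24·782 = 18769, and √18769 = 137.
So n = (1 + 137) / 6 = 138/6 = 23.
Check: 23·(3·23 − 1)/2 = 782. ✓

23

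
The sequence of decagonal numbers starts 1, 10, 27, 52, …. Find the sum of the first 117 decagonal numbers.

Σ i(4i−3) = 4Σi² − 3Σi over i = 1..117.
Σi = 6903 and Σi² = 540735.
4·540735 − 3·6903 = 2142231.

2142231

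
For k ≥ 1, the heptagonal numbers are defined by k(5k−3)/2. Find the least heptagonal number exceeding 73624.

Solve n(5n−3)/2 > 73624 for integer n.
The largest n with value ≤ 73624 is 171 (since 72846 ≤ 73624 < 73702), so the first above is n = 172, value 73702.

73702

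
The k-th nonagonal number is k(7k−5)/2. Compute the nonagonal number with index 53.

The 53rd nonagonal number is n(7n−5)/2 with n = 53.
53·(7·53 − 5)/2 = 53·366/2 = 53·183 = 9699.

9699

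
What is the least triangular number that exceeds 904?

Solve n(n+1)/2 > 904 for integer n.
The largest n with value ≤ 904 is 42 (since 903 ≤ 904 < 946), so the first above is n = 43, value 946.

946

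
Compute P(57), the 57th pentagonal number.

The 57th pentagonal number is n(3n−1)/2 with n = 57.
57·(3·57 − 1)/2 = 57·170/2 = 57·85 = 4845.

4845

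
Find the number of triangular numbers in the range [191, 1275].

31

The n-th triangular number is n(n+1)/2.
Smallest index with value ≥ 191: n = 20 (giving 210).
Largest index with value ≤ 1275: n = 50 (giving 1275).
Indices 20 through 50: 31 terms.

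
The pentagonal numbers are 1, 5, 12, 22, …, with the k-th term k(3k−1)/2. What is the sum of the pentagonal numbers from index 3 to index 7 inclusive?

190

Σ i(3i−1)/2 = (3Σi² − Σi) / 2 over i = 3..7.
Σi = 28 − 3 = 25 and Σi² = 140 − 5 = 135.
(3·135 − 1·25) / 2 = 380/2 = 190.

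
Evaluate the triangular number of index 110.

6105

110·111/2 = 12210/2 = 6105.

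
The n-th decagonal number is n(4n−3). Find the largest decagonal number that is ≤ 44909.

44626

Solve n(4n−3) ≤ 44909 for integer n.
n = 106 gives 44626 ≤ 44909, while n = 107 gives 45475 > 44909; so the answer is 44626.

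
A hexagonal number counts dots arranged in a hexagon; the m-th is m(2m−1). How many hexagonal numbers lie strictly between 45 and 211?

5

The n-th hexagonal number is n(2n−1).
Smallest index with value > 45: n = 6 (giving 66).
Largest index with value < 211: n = 10 (giving 190).
Indices 6 through 10: 5 terms.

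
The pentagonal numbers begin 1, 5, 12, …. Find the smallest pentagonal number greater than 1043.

Solve n(3n−1)/2 > 1043 for integer n.
The largest n with value ≤ 1043 is 26 (since 1001 ≤ 1043 < 1080), so the first above is n = 27, value 1080.

1080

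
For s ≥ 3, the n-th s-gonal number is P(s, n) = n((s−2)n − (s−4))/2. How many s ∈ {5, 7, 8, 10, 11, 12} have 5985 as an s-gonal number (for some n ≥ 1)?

s = 5: P(5, 63) = 5922 and P(5, 64) = 6112; 5985 is not s-gonal.
s = 7: P(7, 49) = 5929 and P(7, 50) = 6175; 5985 is not s-gonal.
s = 8: P(8, 45) = 5985. ✓
s = 10: P(10, 39) = 5967 and P(10, 40) = 6280; 5985 is not s-gonal.
s = 11: P(11, 36) = 5706 and P(11, 37) = 6031; 5985 is not s-gonal.
s = 12: P(12, 35) = 5985. ✓
Hits: s ∈ {8, 12} → 2.

2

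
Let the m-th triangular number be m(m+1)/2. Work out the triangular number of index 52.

1378

The 52nd triangular number is n(n+1)/2 with n = 52.
52·53/2 = 2756/2 = 1378.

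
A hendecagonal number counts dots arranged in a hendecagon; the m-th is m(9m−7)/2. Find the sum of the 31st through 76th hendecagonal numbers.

620356

Σ i(9i−7)/2 = (9Σi² − 7Σi) / 2 over i = 31..76.
Σi = 2926 − 465 = 2461 and Σi² = 149226 − 9455 = 139771.
(9·139771 − 7·2461) / 2 = 1240712/2 = 620356.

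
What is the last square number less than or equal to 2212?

Solve n² ≤ 2212 for integer n.
n = 47 gives 2209 ≤ 2212, while n = 48 gives 2304 > 2212; so the answer is 2209.

2209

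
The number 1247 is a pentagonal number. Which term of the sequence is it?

Set n(3n−1)/2 = 1247, giving 3n² − n − 2494 = 0.
So n = (1 + 173) / 6 = 174/6 = 29.
Check: 29·(3·29 − 1)/2 = 1247. ✓

29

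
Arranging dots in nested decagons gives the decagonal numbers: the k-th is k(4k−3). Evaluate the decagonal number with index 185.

The 185th decagonal number is n(4n−3) with n = 185.
185·(4·185 − 3) = 185·737 = 136345.

136345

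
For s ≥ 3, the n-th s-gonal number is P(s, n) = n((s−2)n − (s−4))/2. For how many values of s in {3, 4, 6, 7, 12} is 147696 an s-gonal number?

2

s = 3: P(3, 543) = 147696. ✓
s = 4: P(4, 384) = 147456 and P(4, 385) = 148225; 147696 is not s-gonal.
s = 6: P(6, 272) = 147696. ✓
s = 7: P(7, 243) = 147258 and P(7, 244) = 148474; 147696 is not s-gonal.
s = 12: P(12, 172) = 147232 and P(12, 173) = 148953; 147696 is not s-gonal.
Hits: s ∈ {3, 6} → 2.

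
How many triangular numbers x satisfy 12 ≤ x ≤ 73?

7

The n-th triangular number is n(n+1)/2.
Smallest index with value ≥ 12: n = 5 (giving 15).
Largest index with value ≤ 73: n = 11 (giving 66).
Indices 5 through 11: 7 terms.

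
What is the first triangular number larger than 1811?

1830

Solve n(n+1)/2 > 1811 for integer n.
The largest n with value ≤ 1811 is 59 (since 1770 ≤ 1811 < 1830), so the first above is n = 60, value 1830.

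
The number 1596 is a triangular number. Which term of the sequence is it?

Set n(n+1)/2 = 1596, giving n² + n − 3192 = 0.
So n = (-1 + 113) / 2 = 112/2 = 56.

56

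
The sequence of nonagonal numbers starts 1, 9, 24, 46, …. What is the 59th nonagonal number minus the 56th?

59·(7·59 − 5)/2 = 12036 and 56·(7·56 − 5)/2 = 10836.
Difference: 12036 − 10836 = 1200.

1200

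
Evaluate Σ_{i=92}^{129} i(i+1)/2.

236379

Σ i(i+1)/2 = (Σi² + Σi) / 2 over i = 92..129.
Σi = 8385 − 4186 = 4199 and Σi² = 723905 − 255346 = 468559.
(1·468559 + 1·4199) / 2 = 472758/2 = 236379.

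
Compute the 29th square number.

841

The 29th square number is n² with n = 29.
29² = 841.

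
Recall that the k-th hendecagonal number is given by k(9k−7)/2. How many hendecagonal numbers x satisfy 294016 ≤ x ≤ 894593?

191

The n-th hendecagonal number is n(9n−7)/2.
Smallest index with value ≥ 294016: n = 256 (giving 294016).
Largest index with value ≤ 894593: n = 446 (giving 893561).
Indices 256 through 446: 191 terms.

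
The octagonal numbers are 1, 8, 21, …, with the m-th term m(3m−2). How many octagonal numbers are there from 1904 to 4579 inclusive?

14

The n-th octagonal number is n(3n−2).
Smallest index with value ≥ 1904: n = 26 (giving 1976).
Largest index with value ≤ 4579: n = 39 (giving 4485).
Indices 26 through 39: 14 terms.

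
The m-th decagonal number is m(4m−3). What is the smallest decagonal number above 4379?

Solve n(4n−3) > 4379 for integer n.
The largest n with value ≤ 4379 is 33 (since 4257 ≤ 4379 < 4522), so the first above is n = 34, value 4522.

4522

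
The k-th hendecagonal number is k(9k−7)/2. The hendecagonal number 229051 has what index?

226

Set n(9n−7)/2 = 229051, giving 9n² − 7n − 458102 = 0.
The discriminant is 49 + 72·229051 = 16491721, and √16491721 = 4061.
So n = (7 + 4061) / 18 = 4068/18 = 226.
Check: 226·(9·226 − 7)/2 = 229051. ✓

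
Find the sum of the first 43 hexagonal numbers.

53922

Σ i(2i−1) = 2Σi² − Σi over i = 1..43.
Σi = 946 and Σi² = 27434.
2·27434 − 1·946 = 53922.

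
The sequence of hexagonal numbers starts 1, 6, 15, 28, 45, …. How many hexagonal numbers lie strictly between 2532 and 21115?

The n-th hexagonal number is n(2n−1).
Smallest index with value > 2532: n = 36 (giving 2556).
Largest index with value < 21115: n = 102 (giving 20706).
Indices 36 through 102: 67 terms.

67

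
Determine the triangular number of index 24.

300

The 24th triangular number is n(n+1)/2 with n = 24.
24·25/2 = 600/2 = 300.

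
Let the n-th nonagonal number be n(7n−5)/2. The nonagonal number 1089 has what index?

Set n(7n−5)/2 = 1089, giving 7n² − 5n − 2178 = 0.
The discriminant is 25 + 56·1089 = 61009, and √61009 = 247.
So n = (5 + 247) / 14 = 252/14 = 18.
Check: 18·(7·18 − 5)/2 = 1089. ✓

18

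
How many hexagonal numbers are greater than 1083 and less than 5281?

28

The n-th hexagonal number is n(2n−1).
Smallest index with value > 1083: n = 24 (giving 1128).
Largest index with value < 5281: n = 51 (giving 5151).
Indices 24 through 51: 28 terms.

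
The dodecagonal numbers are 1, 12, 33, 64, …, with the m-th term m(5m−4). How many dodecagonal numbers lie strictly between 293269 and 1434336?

293

The n-th dodecagonal number is n(5n−4).
Smallest index with value > 293269: n = 243 (giving 294273).
Largest index with value < 1434336: n = 535 (giving 1428985).
Indices 243 through 535: 293 terms.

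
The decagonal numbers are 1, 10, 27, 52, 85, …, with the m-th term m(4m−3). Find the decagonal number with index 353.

497377

The 353rd decagonal number is n(4n−3) with n = 353.
353·(4·353 − 3) = 353·1409 = 497377.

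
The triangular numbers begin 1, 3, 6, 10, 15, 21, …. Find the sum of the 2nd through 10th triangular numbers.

Σ i(i+1)/2 = (Σi² + Σi) / 2 over i = 2..10.
Σi = 55 − 1 = 54 and Σi² = 385 − 1 = 384.
(1·384 + 1·54) / 2 = 438/2 = 219.

219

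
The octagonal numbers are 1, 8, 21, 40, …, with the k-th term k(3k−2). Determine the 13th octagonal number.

481

13·(3·13 − 2) = 13·37 = 481.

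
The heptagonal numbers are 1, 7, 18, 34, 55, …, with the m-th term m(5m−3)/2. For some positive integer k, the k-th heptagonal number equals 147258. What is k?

Set n(5n−3)/2 = 147258, giving 5n² − 3n − 294516 = 0.
The discriminant is 9 + 40·147258 = 5890329, and √5890329 = 2427.
So n = (3 + 2427) / 10 = 2430/10 = 243.

243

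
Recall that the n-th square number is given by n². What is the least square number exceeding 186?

Solve n² > 186 for integer n.
The largest n with value ≤ 186 is 13 (since 169 ≤ 186 < 196), so the first above is n = 14, value 196.

196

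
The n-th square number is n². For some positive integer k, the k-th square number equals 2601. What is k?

51

We need n² = 2601, so n = √2601 = 51.
Check: 51² = 2601. ✓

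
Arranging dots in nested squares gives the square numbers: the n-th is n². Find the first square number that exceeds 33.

36

Solve n² > 33 for integer n.
The largest n with value ≤ 33 is 5 (since 25 ≤ 33 < 36), so the first above is n = 6, value 36.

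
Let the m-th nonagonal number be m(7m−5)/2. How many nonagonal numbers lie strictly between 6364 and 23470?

39

The n-th nonagonal number is n(7n−5)/2.
Smallest index with value > 6364: n = 44 (giving 6666).
Largest index with value < 23470: n = 82 (giving 23329).
Indices 44 through 82: 39 terms.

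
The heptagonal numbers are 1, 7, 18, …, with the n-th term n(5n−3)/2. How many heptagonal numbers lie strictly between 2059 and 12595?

42

The n-th heptagonal number is n(5n−3)/2.
Smallest index with value > 2059: n = 30 (giving 2205).
Largest index with value < 12595: n = 71 (giving 12496).
Indices 30 through 71: 42 terms.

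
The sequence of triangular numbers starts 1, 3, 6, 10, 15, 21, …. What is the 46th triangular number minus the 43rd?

135

46·47/2 = 1081 and 43·44/2 = 946.
Difference: 1081 − 946 = 135.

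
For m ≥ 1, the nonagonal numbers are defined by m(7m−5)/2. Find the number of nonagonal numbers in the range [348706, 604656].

101

The n-th nonagonal number is n(7n−5)/2.
Smallest index with value ≥ 348706: n = 316 (giving 348706).
Largest index with value ≤ 604656: n = 416 (giving 604656).
Indices 316 through 416: 101 terms.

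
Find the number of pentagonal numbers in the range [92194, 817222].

490

The n-th pentagonal number is n(3n−1)/2.
Smallest index with value ≥ 92194: n = 249 (giving 92877).
Largest index with value ≤ 817222: n = 738 (giving 816597).
Indices 249 through 738: 490 terms.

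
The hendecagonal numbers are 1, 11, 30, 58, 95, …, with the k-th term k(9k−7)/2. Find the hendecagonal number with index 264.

312708

264·(9·264 − 7)/2 = 264·2369/2 = 312708.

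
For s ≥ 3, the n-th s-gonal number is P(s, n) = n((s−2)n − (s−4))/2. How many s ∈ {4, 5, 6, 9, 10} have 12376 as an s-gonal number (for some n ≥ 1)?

s = 4: P(4, 111) = 12321 and P(4, 112) = 12544; 12376 is not s-gonal.
s = 5: P(5, 91) = 12376. ✓
s = 6: P(6, 78) = 12090 and P(6, 79) = 12403; 12376 is not s-gonal.
s = 9: P(9, 59) = 12036 and P(9, 60) = 12450; 12376 is not s-gonal.
s = 10: P(10, 56) = 12376. ✓
Hits: s ∈ {5, 10} → 2.

2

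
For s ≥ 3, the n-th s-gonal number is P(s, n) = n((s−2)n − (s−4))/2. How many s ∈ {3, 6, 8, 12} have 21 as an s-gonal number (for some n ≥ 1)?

2

s = 3: P(3, 6) = 21. ✓
s = 6: P(6, 3) = 15 and P(6, 4) = 28; 21 is not s-gonal.
s = 8: P(8, 3) = 21. ✓
s = 12: P(12, 2) = 12 and P(12, 3) = 33; 21 is not s-gonal.
Hits: s ∈ {3, 8} → 2.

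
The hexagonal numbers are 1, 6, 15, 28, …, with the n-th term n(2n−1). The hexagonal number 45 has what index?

Set n(2n−1) = 45, giving 2n² − n − 45 = 0.
So n = (1 + 19) / 4 = 20/4 = 5.

5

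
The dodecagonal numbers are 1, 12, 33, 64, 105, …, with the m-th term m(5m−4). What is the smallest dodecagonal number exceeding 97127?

97440

Solve n(5n−4) > 97127 for integer n.
The largest n with value ≤ 97127 is 139 (since 96049 ≤ 97127 < 97440), so the first above is n = 140, value 97440.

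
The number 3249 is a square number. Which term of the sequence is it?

57

We need n² = 3249, so n = √3249 = 57.
Check: 57² = 3249. ✓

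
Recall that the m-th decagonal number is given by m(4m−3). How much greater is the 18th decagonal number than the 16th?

18·(4·18 − 3) = 1242 and 16·(4·16 − 3) = 976.
Difference: 1242 − 976 = 266.

266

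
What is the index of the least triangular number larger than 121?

Solve n(n+1)/2 > 121 for integer n.
The largest n with value ≤ 121 is 15 (since 120 ≤ 121 < 136), so the first above is n = 16, value 136.

16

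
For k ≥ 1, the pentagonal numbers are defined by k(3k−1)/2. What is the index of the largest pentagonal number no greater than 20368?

Solve n(3n−1)/2 ≤ 20368 for integer n.
n = 116 gives 20126 ≤ 20368, while n = 117 gives 20475 > 20368; so the answer is index 116.

116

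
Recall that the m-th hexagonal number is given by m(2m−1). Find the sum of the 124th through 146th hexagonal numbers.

837269

Σ i(2i−1) = 2Σi² − Σi over i = 124..146.
Σi = 10731 − 7626 = 3105 and Σi² = 1048061 − 627874 = 420187.
2·420187 − 1·3105 = 837269.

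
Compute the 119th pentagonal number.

21182

119·(3·119 − 1)/2 = 119·356/2 = 119·178 = 21182.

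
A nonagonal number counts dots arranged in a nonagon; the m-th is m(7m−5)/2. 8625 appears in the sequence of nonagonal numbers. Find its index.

50

Set n(7n−5)/2 = 8625, giving 7n² − 5n − 17250 = 0.
So n = (5 + 695) / 14 = 700/14 = 50.
Check: 50·(7·50 − 5)/2 = 8625. ✓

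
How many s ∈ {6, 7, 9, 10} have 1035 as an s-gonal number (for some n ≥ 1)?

1

s = 6: P(6, 23) = 1035. ✓
s = 7: P(7, 20) = 970 and P(7, 21) = 1071; 1035 is not s-gonal.
s = 9: P(9, 17) = 969 and P(9, 18) = 1089; 1035 is not s-gonal.
s = 10: P(10, 16) = 976 and P(10, 17) = 1105; 1035 is not s-gonal.
Hits: s ∈ {6} → 1.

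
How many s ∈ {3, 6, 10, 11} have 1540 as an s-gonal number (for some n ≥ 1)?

3

s = 3: P(3, 55) = 1540. ✓
s = 6: P(6, 28) = 1540. ✓
s = 10: P(10, 20) = 1540. ✓
s = 11: P(11, 18) = 1395 and P(11, 19) = 1558; 1540 is not s-gonal.
Hits: s ∈ {3, 6, 10} → 3.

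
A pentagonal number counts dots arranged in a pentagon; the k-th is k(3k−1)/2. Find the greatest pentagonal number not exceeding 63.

Solve n(3n−1)/2 ≤ 63 for integer n.
n = 6 gives 51 ≤ 63, while n = 7 gives 70 > 63; so the answer is 51.

51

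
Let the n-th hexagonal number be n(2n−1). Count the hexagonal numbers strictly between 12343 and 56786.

90

The n-th hexagonal number is n(2n−1).
Smallest index with value > 12343: n = 79 (giving 12403).
Largest index with value < 56786: n = 168 (giving 56280).
Indices 79 through 168: 90 terms.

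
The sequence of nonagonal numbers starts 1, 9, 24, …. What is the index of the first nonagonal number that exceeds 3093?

Solve n(7n−5)/2 > 3093 for integer n.
The largest n with value ≤ 3093 is 30 (since 3075 ≤ 3093 < 3286), so the first above is n = 31, value 3286.

31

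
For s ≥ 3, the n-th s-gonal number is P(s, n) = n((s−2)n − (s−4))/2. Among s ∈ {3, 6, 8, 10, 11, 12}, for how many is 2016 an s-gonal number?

s = 3: P(3, 63) = 2016. ✓
s = 6: P(6, 32) = 2016. ✓
s = 8: P(8, 26) = 1976 and P(8, 27) = 2133; 2016 is not s-gonal.
s = 10: P(10, 22) = 1870 and P(10, 23) = 2047; 2016 is not s-gonal.
s = 11: P(11, 21) = 1911 and P(11, 22) = 2101; 2016 is not s-gonal.
s = 12: P(12, 20) = 1920 and P(12, 21) = 2121; 2016 is not s-gonal.
Hits: s ∈ {3, 6} → 2.

2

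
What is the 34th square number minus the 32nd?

132

34² = 1156 and 32² = 1024.
Difference: 1156 − 1024 = 132.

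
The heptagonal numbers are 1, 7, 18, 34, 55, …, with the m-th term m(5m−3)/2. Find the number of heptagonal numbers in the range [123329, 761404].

330

The n-th heptagonal number is n(5n−3)/2.
Smallest index with value ≥ 123329: n = 223 (giving 123988).
Largest index with value ≤ 761404: n = 552 (giving 760932).
Indices 223 through 552: 330 terms.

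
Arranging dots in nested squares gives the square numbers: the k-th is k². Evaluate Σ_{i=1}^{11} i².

Σ_{i=1}^{11} i² = 11·12·23/6 = 506.

506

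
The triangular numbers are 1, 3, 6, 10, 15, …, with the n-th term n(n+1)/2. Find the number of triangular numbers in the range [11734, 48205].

158

The n-th triangular number is n(n+1)/2.
Smallest index with value ≥ 11734: n = 153 (giving 11781).
Largest index with value ≤ 48205: n = 310 (giving 48205).
Indices 153 through 310: 158 terms.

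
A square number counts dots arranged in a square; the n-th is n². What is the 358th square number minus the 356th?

1428

358² = 128164 and 356² = 126736.
Difference: 128164 − 126736 = 1428.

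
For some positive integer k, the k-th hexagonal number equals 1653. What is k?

Set n(2n−1) = 1653, giving 2n² − n − 1653 = 0.
The discriminant is 1 + 8·1653 = 13225, and √13225 = 115.
So n = (1 + 115) / 4 = 116/4 = 29.
Check: 29·(2·29 − 1) = 1653. ✓

29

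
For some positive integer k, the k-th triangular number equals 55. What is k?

Set n(n+1)/2 = 55, giving n² + n − 110 = 0.
The discriminant is 1 + 8·55 = 441, and √441 = 21.
So n = (-1 + 21) / 2 = 20/2 = 10.
Check: 10·11/2 = 55. ✓

10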